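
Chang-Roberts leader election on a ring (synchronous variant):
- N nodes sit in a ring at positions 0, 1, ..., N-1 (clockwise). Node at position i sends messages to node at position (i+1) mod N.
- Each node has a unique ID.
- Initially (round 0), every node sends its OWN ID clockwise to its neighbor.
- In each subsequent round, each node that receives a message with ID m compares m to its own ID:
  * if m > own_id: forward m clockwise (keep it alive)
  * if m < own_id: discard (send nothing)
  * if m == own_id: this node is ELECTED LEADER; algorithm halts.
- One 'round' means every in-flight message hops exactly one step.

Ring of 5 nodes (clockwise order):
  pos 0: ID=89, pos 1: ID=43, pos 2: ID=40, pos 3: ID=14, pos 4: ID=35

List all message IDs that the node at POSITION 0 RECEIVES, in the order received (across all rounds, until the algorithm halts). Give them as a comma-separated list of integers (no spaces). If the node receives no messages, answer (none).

Answer: 35,40,43,89

Derivation:
Round 1: pos1(id43) recv 89: fwd; pos2(id40) recv 43: fwd; pos3(id14) recv 40: fwd; pos4(id35) recv 14: drop; pos0(id89) recv 35: drop
Round 2: pos2(id40) recv 89: fwd; pos3(id14) recv 43: fwd; pos4(id35) recv 40: fwd
Round 3: pos3(id14) recv 89: fwd; pos4(id35) recv 43: fwd; pos0(id89) recv 40: drop
Round 4: pos4(id35) recv 89: fwd; pos0(id89) recv 43: drop
Round 5: pos0(id89) recv 89: ELECTED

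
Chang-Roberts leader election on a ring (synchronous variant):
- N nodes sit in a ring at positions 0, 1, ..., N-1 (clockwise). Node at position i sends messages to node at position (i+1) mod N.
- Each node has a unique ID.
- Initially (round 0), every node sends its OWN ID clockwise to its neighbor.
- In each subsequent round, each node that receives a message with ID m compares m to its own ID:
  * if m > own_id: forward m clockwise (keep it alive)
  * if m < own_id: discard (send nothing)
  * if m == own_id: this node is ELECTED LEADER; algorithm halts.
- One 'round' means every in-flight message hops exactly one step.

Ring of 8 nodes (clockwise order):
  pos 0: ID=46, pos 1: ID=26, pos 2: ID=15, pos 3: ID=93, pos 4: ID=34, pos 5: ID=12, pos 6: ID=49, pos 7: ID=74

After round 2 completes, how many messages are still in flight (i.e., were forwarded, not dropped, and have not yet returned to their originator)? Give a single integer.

Answer: 3

Derivation:
Round 1: pos1(id26) recv 46: fwd; pos2(id15) recv 26: fwd; pos3(id93) recv 15: drop; pos4(id34) recv 93: fwd; pos5(id12) recv 34: fwd; pos6(id49) recv 12: drop; pos7(id74) recv 49: drop; pos0(id46) recv 74: fwd
Round 2: pos2(id15) recv 46: fwd; pos3(id93) recv 26: drop; pos5(id12) recv 93: fwd; pos6(id49) recv 34: drop; pos1(id26) recv 74: fwd
After round 2: 3 messages still in flight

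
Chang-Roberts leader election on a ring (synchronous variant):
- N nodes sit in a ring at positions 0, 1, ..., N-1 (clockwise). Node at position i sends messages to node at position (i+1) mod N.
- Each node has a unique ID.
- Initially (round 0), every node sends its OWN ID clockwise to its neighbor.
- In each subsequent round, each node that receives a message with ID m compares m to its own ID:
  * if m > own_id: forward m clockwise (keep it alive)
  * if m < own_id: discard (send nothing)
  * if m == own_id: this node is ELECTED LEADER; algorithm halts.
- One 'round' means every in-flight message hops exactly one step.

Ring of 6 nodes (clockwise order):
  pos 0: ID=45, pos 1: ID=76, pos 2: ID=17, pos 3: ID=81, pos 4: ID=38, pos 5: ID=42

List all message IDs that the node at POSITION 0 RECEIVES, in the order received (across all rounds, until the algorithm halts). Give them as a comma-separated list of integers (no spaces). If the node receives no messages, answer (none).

Answer: 42,81

Derivation:
Round 1: pos1(id76) recv 45: drop; pos2(id17) recv 76: fwd; pos3(id81) recv 17: drop; pos4(id38) recv 81: fwd; pos5(id42) recv 38: drop; pos0(id45) recv 42: drop
Round 2: pos3(id81) recv 76: drop; pos5(id42) recv 81: fwd
Round 3: pos0(id45) recv 81: fwd
Round 4: pos1(id76) recv 81: fwd
Round 5: pos2(id17) recv 81: fwd
Round 6: pos3(id81) recv 81: ELECTED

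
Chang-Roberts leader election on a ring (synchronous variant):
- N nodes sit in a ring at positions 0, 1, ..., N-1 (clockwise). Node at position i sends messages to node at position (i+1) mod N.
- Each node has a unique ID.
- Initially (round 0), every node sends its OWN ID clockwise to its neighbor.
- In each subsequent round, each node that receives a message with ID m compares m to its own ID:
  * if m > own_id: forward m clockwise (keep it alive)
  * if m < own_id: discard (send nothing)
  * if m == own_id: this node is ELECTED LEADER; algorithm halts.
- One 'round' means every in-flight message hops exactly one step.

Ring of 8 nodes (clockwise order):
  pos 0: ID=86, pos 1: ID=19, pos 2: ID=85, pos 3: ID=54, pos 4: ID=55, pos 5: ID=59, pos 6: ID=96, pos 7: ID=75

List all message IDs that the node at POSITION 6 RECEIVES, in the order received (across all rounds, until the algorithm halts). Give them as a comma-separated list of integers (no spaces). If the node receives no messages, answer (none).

Answer: 59,85,86,96

Derivation:
Round 1: pos1(id19) recv 86: fwd; pos2(id85) recv 19: drop; pos3(id54) recv 85: fwd; pos4(id55) recv 54: drop; pos5(id59) recv 55: drop; pos6(id96) recv 59: drop; pos7(id75) recv 96: fwd; pos0(id86) recv 75: drop
Round 2: pos2(id85) recv 86: fwd; pos4(id55) recv 85: fwd; pos0(id86) recv 96: fwd
Round 3: pos3(id54) recv 86: fwd; pos5(id59) recv 85: fwd; pos1(id19) recv 96: fwd
Round 4: pos4(id55) recv 86: fwd; pos6(id96) recv 85: drop; pos2(id85) recv 96: fwd
Round 5: pos5(id59) recv 86: fwd; pos3(id54) recv 96: fwd
Round 6: pos6(id96) recv 86: drop; pos4(id55) recv 96: fwd
Round 7: pos5(id59) recv 96: fwd
Round 8: pos6(id96) recv 96: ELECTED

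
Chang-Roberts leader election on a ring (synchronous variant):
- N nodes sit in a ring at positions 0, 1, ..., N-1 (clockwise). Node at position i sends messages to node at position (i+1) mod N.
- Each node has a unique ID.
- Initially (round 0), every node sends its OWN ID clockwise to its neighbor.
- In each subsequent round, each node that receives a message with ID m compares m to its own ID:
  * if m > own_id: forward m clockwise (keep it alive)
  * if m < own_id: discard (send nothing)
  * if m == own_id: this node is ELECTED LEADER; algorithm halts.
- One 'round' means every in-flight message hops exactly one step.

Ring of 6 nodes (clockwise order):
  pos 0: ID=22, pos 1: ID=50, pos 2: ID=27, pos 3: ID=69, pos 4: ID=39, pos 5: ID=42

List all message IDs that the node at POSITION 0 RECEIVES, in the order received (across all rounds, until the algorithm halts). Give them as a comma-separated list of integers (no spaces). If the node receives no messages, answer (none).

Answer: 42,69

Derivation:
Round 1: pos1(id50) recv 22: drop; pos2(id27) recv 50: fwd; pos3(id69) recv 27: drop; pos4(id39) recv 69: fwd; pos5(id42) recv 39: drop; pos0(id22) recv 42: fwd
Round 2: pos3(id69) recv 50: drop; pos5(id42) recv 69: fwd; pos1(id50) recv 42: drop
Round 3: pos0(id22) recv 69: fwd
Round 4: pos1(id50) recv 69: fwd
Round 5: pos2(id27) recv 69: fwd
Round 6: pos3(id69) recv 69: ELECTED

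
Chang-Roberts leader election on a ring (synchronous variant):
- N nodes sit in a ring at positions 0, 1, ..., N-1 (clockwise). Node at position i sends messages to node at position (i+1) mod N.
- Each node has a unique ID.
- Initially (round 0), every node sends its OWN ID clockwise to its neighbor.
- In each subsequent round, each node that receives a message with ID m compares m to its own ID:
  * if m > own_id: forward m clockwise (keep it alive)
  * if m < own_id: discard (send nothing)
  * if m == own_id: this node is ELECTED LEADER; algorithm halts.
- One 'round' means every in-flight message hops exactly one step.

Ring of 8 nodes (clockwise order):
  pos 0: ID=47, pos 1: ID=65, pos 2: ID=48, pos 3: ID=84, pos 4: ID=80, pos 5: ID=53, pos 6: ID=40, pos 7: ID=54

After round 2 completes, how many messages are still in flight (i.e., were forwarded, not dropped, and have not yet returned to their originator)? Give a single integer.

Round 1: pos1(id65) recv 47: drop; pos2(id48) recv 65: fwd; pos3(id84) recv 48: drop; pos4(id80) recv 84: fwd; pos5(id53) recv 80: fwd; pos6(id40) recv 53: fwd; pos7(id54) recv 40: drop; pos0(id47) recv 54: fwd
Round 2: pos3(id84) recv 65: drop; pos5(id53) recv 84: fwd; pos6(id40) recv 80: fwd; pos7(id54) recv 53: drop; pos1(id65) recv 54: drop
After round 2: 2 messages still in flight

Answer: 2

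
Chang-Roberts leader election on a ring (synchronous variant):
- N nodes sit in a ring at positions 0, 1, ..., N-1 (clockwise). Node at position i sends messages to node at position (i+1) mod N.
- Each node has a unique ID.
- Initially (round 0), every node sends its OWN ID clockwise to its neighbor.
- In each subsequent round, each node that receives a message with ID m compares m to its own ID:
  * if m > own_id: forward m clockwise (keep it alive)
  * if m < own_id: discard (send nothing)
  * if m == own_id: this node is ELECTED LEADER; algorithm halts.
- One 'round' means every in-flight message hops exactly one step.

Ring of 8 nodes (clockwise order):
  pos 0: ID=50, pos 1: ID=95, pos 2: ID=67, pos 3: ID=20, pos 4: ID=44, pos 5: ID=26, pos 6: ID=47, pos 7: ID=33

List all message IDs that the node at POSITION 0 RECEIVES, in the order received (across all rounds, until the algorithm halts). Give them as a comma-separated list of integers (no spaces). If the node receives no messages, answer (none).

Answer: 33,47,67,95

Derivation:
Round 1: pos1(id95) recv 50: drop; pos2(id67) recv 95: fwd; pos3(id20) recv 67: fwd; pos4(id44) recv 20: drop; pos5(id26) recv 44: fwd; pos6(id47) recv 26: drop; pos7(id33) recv 47: fwd; pos0(id50) recv 33: drop
Round 2: pos3(id20) recv 95: fwd; pos4(id44) recv 67: fwd; pos6(id47) recv 44: drop; pos0(id50) recv 47: drop
Round 3: pos4(id44) recv 95: fwd; pos5(id26) recv 67: fwd
Round 4: pos5(id26) recv 95: fwd; pos6(id47) recv 67: fwd
Round 5: pos6(id47) recv 95: fwd; pos7(id33) recv 67: fwd
Round 6: pos7(id33) recv 95: fwd; pos0(id50) recv 67: fwd
Round 7: pos0(id50) recv 95: fwd; pos1(id95) recv 67: drop
Round 8: pos1(id95) recv 95: ELECTED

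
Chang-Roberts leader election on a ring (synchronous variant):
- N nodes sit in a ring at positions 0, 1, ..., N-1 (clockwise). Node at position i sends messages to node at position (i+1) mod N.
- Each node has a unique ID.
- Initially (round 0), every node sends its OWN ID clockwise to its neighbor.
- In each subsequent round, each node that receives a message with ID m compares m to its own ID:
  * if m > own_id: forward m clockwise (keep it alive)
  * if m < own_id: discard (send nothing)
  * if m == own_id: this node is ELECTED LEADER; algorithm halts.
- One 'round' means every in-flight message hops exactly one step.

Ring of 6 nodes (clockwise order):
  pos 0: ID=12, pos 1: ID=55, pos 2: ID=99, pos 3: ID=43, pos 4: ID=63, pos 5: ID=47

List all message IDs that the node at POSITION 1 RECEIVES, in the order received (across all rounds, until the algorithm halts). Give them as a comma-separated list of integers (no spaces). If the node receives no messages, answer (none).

Answer: 12,47,63,99

Derivation:
Round 1: pos1(id55) recv 12: drop; pos2(id99) recv 55: drop; pos3(id43) recv 99: fwd; pos4(id63) recv 43: drop; pos5(id47) recv 63: fwd; pos0(id12) recv 47: fwd
Round 2: pos4(id63) recv 99: fwd; pos0(id12) recv 63: fwd; pos1(id55) recv 47: drop
Round 3: pos5(id47) recv 99: fwd; pos1(id55) recv 63: fwd
Round 4: pos0(id12) recv 99: fwd; pos2(id99) recv 63: drop
Round 5: pos1(id55) recv 99: fwd
Round 6: pos2(id99) recv 99: ELECTED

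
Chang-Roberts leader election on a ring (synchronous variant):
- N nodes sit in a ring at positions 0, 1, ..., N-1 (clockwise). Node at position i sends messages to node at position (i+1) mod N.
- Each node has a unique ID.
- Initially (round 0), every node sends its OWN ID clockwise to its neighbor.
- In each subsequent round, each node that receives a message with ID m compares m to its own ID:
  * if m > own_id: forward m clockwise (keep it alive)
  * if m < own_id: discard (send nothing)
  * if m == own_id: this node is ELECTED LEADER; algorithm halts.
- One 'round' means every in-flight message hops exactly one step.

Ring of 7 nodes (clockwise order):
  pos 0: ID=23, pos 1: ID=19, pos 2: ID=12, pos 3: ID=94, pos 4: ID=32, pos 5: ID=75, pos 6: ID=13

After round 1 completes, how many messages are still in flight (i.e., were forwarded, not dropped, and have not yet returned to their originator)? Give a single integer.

Answer: 4

Derivation:
Round 1: pos1(id19) recv 23: fwd; pos2(id12) recv 19: fwd; pos3(id94) recv 12: drop; pos4(id32) recv 94: fwd; pos5(id75) recv 32: drop; pos6(id13) recv 75: fwd; pos0(id23) recv 13: drop
After round 1: 4 messages still in flight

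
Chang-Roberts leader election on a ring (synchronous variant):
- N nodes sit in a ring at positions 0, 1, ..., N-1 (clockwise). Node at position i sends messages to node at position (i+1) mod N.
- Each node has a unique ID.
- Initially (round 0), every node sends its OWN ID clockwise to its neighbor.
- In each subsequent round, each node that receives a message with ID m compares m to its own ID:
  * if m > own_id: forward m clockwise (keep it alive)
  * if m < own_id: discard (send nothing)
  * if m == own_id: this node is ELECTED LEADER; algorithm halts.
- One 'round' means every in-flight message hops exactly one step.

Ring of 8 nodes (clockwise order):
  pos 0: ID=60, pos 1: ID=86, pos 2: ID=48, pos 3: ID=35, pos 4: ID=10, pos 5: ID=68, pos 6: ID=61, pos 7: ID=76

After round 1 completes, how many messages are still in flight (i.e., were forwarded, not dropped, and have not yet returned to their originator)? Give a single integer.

Answer: 5

Derivation:
Round 1: pos1(id86) recv 60: drop; pos2(id48) recv 86: fwd; pos3(id35) recv 48: fwd; pos4(id10) recv 35: fwd; pos5(id68) recv 10: drop; pos6(id61) recv 68: fwd; pos7(id76) recv 61: drop; pos0(id60) recv 76: fwd
After round 1: 5 messages still in flight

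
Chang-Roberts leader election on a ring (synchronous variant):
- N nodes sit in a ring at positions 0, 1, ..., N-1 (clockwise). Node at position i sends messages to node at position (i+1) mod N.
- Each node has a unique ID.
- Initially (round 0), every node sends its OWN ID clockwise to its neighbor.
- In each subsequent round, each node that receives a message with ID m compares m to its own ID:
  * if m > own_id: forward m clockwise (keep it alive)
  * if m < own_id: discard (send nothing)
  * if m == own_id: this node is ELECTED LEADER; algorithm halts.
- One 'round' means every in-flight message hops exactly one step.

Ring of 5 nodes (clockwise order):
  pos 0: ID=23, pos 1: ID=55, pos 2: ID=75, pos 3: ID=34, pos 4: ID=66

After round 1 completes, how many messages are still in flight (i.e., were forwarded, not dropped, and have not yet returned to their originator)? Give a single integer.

Round 1: pos1(id55) recv 23: drop; pos2(id75) recv 55: drop; pos3(id34) recv 75: fwd; pos4(id66) recv 34: drop; pos0(id23) recv 66: fwd
After round 1: 2 messages still in flight

Answer: 2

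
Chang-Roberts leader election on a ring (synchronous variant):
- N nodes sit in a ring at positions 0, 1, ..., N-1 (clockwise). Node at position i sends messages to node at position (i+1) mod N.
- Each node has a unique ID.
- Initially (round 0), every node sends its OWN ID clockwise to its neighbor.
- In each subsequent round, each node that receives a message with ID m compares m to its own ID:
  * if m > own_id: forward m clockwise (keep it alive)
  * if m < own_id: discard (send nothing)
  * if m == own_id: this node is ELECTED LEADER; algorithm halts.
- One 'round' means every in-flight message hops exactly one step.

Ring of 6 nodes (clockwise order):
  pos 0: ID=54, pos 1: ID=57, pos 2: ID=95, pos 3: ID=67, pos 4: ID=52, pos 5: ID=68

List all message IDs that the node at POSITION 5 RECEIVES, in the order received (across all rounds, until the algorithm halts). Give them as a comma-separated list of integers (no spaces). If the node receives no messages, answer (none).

Round 1: pos1(id57) recv 54: drop; pos2(id95) recv 57: drop; pos3(id67) recv 95: fwd; pos4(id52) recv 67: fwd; pos5(id68) recv 52: drop; pos0(id54) recv 68: fwd
Round 2: pos4(id52) recv 95: fwd; pos5(id68) recv 67: drop; pos1(id57) recv 68: fwd
Round 3: pos5(id68) recv 95: fwd; pos2(id95) recv 68: drop
Round 4: pos0(id54) recv 95: fwd
Round 5: pos1(id57) recv 95: fwd
Round 6: pos2(id95) recv 95: ELECTED

Answer: 52,67,95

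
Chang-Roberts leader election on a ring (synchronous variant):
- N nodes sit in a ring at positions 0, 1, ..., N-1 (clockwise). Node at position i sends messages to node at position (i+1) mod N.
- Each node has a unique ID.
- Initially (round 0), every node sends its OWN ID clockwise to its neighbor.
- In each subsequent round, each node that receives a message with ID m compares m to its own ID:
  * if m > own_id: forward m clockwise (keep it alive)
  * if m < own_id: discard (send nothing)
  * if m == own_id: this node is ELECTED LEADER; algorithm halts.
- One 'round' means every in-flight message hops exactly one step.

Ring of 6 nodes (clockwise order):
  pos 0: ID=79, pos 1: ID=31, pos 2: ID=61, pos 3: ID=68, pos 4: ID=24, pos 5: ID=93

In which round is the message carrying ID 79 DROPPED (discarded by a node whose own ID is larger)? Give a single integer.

Round 1: pos1(id31) recv 79: fwd; pos2(id61) recv 31: drop; pos3(id68) recv 61: drop; pos4(id24) recv 68: fwd; pos5(id93) recv 24: drop; pos0(id79) recv 93: fwd
Round 2: pos2(id61) recv 79: fwd; pos5(id93) recv 68: drop; pos1(id31) recv 93: fwd
Round 3: pos3(id68) recv 79: fwd; pos2(id61) recv 93: fwd
Round 4: pos4(id24) recv 79: fwd; pos3(id68) recv 93: fwd
Round 5: pos5(id93) recv 79: drop; pos4(id24) recv 93: fwd
Round 6: pos5(id93) recv 93: ELECTED
Message ID 79 originates at pos 0; dropped at pos 5 in round 5

Answer: 5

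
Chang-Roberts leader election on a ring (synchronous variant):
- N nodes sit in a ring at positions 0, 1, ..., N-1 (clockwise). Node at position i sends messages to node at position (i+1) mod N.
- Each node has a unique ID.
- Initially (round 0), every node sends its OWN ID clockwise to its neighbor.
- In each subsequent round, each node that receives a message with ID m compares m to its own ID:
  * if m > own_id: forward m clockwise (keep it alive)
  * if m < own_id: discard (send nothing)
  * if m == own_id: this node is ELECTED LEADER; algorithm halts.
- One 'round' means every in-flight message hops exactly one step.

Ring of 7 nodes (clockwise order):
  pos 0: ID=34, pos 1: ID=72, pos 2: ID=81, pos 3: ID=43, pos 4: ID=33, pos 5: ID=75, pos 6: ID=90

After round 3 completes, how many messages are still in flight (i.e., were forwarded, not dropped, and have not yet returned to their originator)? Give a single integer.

Round 1: pos1(id72) recv 34: drop; pos2(id81) recv 72: drop; pos3(id43) recv 81: fwd; pos4(id33) recv 43: fwd; pos5(id75) recv 33: drop; pos6(id90) recv 75: drop; pos0(id34) recv 90: fwd
Round 2: pos4(id33) recv 81: fwd; pos5(id75) recv 43: drop; pos1(id72) recv 90: fwd
Round 3: pos5(id75) recv 81: fwd; pos2(id81) recv 90: fwd
After round 3: 2 messages still in flight

Answer: 2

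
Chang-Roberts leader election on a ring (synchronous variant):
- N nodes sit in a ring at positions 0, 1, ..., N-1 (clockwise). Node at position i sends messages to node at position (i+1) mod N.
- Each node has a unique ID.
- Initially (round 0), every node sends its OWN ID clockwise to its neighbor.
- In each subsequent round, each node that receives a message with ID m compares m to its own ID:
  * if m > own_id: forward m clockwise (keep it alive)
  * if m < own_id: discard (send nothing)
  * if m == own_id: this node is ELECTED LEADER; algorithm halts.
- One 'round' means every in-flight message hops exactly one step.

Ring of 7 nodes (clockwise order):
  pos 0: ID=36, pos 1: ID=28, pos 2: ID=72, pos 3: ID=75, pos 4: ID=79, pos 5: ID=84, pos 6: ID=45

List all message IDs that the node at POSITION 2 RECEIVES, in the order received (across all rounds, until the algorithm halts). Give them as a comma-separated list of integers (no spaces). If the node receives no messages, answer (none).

Answer: 28,36,45,84

Derivation:
Round 1: pos1(id28) recv 36: fwd; pos2(id72) recv 28: drop; pos3(id75) recv 72: drop; pos4(id79) recv 75: drop; pos5(id84) recv 79: drop; pos6(id45) recv 84: fwd; pos0(id36) recv 45: fwd
Round 2: pos2(id72) recv 36: drop; pos0(id36) recv 84: fwd; pos1(id28) recv 45: fwd
Round 3: pos1(id28) recv 84: fwd; pos2(id72) recv 45: drop
Round 4: pos2(id72) recv 84: fwd
Round 5: pos3(id75) recv 84: fwd
Round 6: pos4(id79) recv 84: fwd
Round 7: pos5(id84) recv 84: ELECTED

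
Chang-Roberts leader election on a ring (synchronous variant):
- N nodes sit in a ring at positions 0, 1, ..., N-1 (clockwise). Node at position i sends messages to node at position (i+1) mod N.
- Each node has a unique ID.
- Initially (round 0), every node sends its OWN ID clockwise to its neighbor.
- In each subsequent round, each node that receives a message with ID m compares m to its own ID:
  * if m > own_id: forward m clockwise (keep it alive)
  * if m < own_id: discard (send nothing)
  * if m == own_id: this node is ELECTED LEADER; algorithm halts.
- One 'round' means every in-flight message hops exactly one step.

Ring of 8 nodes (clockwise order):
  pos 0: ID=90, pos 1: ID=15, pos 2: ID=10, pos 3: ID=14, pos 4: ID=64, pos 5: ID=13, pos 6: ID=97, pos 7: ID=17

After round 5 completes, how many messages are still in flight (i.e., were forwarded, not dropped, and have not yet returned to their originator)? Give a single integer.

Round 1: pos1(id15) recv 90: fwd; pos2(id10) recv 15: fwd; pos3(id14) recv 10: drop; pos4(id64) recv 14: drop; pos5(id13) recv 64: fwd; pos6(id97) recv 13: drop; pos7(id17) recv 97: fwd; pos0(id90) recv 17: drop
Round 2: pos2(id10) recv 90: fwd; pos3(id14) recv 15: fwd; pos6(id97) recv 64: drop; pos0(id90) recv 97: fwd
Round 3: pos3(id14) recv 90: fwd; pos4(id64) recv 15: drop; pos1(id15) recv 97: fwd
Round 4: pos4(id64) recv 90: fwd; pos2(id10) recv 97: fwd
Round 5: pos5(id13) recv 90: fwd; pos3(id14) recv 97: fwd
After round 5: 2 messages still in flight

Answer: 2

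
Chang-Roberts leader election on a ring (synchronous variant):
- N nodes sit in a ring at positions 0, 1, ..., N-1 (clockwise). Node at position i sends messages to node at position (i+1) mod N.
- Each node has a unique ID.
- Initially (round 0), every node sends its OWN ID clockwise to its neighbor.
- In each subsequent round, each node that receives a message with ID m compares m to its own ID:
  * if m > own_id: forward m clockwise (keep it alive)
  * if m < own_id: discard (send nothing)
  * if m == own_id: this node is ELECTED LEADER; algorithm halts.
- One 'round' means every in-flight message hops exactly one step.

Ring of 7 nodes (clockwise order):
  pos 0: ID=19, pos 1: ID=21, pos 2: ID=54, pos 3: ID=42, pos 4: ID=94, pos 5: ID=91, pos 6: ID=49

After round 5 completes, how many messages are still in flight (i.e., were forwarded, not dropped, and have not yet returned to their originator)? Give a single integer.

Round 1: pos1(id21) recv 19: drop; pos2(id54) recv 21: drop; pos3(id42) recv 54: fwd; pos4(id94) recv 42: drop; pos5(id91) recv 94: fwd; pos6(id49) recv 91: fwd; pos0(id19) recv 49: fwd
Round 2: pos4(id94) recv 54: drop; pos6(id49) recv 94: fwd; pos0(id19) recv 91: fwd; pos1(id21) recv 49: fwd
Round 3: pos0(id19) recv 94: fwd; pos1(id21) recv 91: fwd; pos2(id54) recv 49: drop
Round 4: pos1(id21) recv 94: fwd; pos2(id54) recv 91: fwd
Round 5: pos2(id54) recv 94: fwd; pos3(id42) recv 91: fwd
After round 5: 2 messages still in flight

Answer: 2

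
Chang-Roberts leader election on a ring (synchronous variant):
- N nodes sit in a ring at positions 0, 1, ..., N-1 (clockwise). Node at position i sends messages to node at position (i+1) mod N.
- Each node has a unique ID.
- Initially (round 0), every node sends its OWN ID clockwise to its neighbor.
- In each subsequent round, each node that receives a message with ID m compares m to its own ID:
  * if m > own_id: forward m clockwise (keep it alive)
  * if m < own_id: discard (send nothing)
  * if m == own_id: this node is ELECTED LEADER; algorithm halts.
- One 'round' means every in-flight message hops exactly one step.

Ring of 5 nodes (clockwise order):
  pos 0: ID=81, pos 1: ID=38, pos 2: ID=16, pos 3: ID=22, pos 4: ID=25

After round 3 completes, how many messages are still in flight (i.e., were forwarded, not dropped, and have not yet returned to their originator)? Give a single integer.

Answer: 2

Derivation:
Round 1: pos1(id38) recv 81: fwd; pos2(id16) recv 38: fwd; pos3(id22) recv 16: drop; pos4(id25) recv 22: drop; pos0(id81) recv 25: drop
Round 2: pos2(id16) recv 81: fwd; pos3(id22) recv 38: fwd
Round 3: pos3(id22) recv 81: fwd; pos4(id25) recv 38: fwd
After round 3: 2 messages still in flight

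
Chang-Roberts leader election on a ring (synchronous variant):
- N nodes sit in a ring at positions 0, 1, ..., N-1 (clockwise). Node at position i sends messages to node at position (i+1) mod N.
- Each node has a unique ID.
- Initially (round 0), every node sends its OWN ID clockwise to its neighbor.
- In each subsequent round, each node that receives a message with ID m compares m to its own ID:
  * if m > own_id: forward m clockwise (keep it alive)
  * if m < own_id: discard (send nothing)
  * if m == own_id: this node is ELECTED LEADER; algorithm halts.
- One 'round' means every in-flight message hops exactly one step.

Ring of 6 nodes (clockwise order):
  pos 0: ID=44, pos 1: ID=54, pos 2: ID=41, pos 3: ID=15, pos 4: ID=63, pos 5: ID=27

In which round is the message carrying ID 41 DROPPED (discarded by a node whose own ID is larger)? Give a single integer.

Answer: 2

Derivation:
Round 1: pos1(id54) recv 44: drop; pos2(id41) recv 54: fwd; pos3(id15) recv 41: fwd; pos4(id63) recv 15: drop; pos5(id27) recv 63: fwd; pos0(id44) recv 27: drop
Round 2: pos3(id15) recv 54: fwd; pos4(id63) recv 41: drop; pos0(id44) recv 63: fwd
Round 3: pos4(id63) recv 54: drop; pos1(id54) recv 63: fwd
Round 4: pos2(id41) recv 63: fwd
Round 5: pos3(id15) recv 63: fwd
Round 6: pos4(id63) recv 63: ELECTED
Message ID 41 originates at pos 2; dropped at pos 4 in round 2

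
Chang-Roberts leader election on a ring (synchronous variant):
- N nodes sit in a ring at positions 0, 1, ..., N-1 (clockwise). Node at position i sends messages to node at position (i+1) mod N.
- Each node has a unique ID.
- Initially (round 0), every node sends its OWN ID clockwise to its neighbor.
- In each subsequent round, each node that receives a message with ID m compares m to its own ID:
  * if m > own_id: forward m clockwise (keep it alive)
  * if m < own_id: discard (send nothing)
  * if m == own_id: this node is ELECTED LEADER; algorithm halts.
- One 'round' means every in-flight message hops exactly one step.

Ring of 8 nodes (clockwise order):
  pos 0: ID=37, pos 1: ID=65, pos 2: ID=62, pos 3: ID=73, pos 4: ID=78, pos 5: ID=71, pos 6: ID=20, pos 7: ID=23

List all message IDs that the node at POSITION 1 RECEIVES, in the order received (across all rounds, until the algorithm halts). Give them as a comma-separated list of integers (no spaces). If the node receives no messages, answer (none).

Round 1: pos1(id65) recv 37: drop; pos2(id62) recv 65: fwd; pos3(id73) recv 62: drop; pos4(id78) recv 73: drop; pos5(id71) recv 78: fwd; pos6(id20) recv 71: fwd; pos7(id23) recv 20: drop; pos0(id37) recv 23: drop
Round 2: pos3(id73) recv 65: drop; pos6(id20) recv 78: fwd; pos7(id23) recv 71: fwd
Round 3: pos7(id23) recv 78: fwd; pos0(id37) recv 71: fwd
Round 4: pos0(id37) recv 78: fwd; pos1(id65) recv 71: fwd
Round 5: pos1(id65) recv 78: fwd; pos2(id62) recv 71: fwd
Round 6: pos2(id62) recv 78: fwd; pos3(id73) recv 71: drop
Round 7: pos3(id73) recv 78: fwd
Round 8: pos4(id78) recv 78: ELECTED

Answer: 37,71,78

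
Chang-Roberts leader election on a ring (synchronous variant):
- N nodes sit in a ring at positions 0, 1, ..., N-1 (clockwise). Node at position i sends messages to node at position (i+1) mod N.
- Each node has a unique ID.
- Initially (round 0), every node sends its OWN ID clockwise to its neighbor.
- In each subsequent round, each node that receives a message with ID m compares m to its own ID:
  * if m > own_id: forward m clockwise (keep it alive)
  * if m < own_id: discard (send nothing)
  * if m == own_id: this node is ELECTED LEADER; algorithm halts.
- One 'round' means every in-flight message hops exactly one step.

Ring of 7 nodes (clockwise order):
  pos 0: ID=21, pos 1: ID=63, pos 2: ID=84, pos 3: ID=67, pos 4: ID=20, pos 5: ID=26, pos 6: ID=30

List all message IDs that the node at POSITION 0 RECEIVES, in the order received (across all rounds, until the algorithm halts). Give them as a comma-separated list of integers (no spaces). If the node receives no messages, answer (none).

Round 1: pos1(id63) recv 21: drop; pos2(id84) recv 63: drop; pos3(id67) recv 84: fwd; pos4(id20) recv 67: fwd; pos5(id26) recv 20: drop; pos6(id30) recv 26: drop; pos0(id21) recv 30: fwd
Round 2: pos4(id20) recv 84: fwd; pos5(id26) recv 67: fwd; pos1(id63) recv 30: drop
Round 3: pos5(id26) recv 84: fwd; pos6(id30) recv 67: fwd
Round 4: pos6(id30) recv 84: fwd; pos0(id21) recv 67: fwd
Round 5: pos0(id21) recv 84: fwd; pos1(id63) recv 67: fwd
Round 6: pos1(id63) recv 84: fwd; pos2(id84) recv 67: drop
Round 7: pos2(id84) recv 84: ELECTED

Answer: 30,67,84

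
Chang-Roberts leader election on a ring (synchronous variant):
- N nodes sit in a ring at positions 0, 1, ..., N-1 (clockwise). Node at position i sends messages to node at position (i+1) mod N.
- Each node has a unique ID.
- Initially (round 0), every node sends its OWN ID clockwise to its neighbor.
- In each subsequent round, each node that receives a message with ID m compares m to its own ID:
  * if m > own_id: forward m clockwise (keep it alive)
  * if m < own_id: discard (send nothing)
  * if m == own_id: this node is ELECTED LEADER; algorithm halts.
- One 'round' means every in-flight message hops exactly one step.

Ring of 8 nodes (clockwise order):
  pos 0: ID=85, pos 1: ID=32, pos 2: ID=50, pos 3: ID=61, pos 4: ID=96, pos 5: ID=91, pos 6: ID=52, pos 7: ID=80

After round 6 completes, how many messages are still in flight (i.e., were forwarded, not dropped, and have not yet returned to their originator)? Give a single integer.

Round 1: pos1(id32) recv 85: fwd; pos2(id50) recv 32: drop; pos3(id61) recv 50: drop; pos4(id96) recv 61: drop; pos5(id91) recv 96: fwd; pos6(id52) recv 91: fwd; pos7(id80) recv 52: drop; pos0(id85) recv 80: drop
Round 2: pos2(id50) recv 85: fwd; pos6(id52) recv 96: fwd; pos7(id80) recv 91: fwd
Round 3: pos3(id61) recv 85: fwd; pos7(id80) recv 96: fwd; pos0(id85) recv 91: fwd
Round 4: pos4(id96) recv 85: drop; pos0(id85) recv 96: fwd; pos1(id32) recv 91: fwd
Round 5: pos1(id32) recv 96: fwd; pos2(id50) recv 91: fwd
Round 6: pos2(id50) recv 96: fwd; pos3(id61) recv 91: fwd
After round 6: 2 messages still in flight

Answer: 2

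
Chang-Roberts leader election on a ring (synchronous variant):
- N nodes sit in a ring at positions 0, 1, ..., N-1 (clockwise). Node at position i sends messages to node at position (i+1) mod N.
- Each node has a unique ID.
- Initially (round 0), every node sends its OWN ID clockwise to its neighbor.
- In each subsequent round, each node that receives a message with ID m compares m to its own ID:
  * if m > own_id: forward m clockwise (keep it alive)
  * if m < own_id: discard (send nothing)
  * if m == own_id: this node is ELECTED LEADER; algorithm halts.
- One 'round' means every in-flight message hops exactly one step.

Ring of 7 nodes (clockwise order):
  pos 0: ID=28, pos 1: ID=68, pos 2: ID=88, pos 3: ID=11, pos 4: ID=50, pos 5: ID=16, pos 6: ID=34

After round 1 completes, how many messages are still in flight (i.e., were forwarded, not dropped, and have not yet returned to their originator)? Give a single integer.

Round 1: pos1(id68) recv 28: drop; pos2(id88) recv 68: drop; pos3(id11) recv 88: fwd; pos4(id50) recv 11: drop; pos5(id16) recv 50: fwd; pos6(id34) recv 16: drop; pos0(id28) recv 34: fwd
After round 1: 3 messages still in flight

Answer: 3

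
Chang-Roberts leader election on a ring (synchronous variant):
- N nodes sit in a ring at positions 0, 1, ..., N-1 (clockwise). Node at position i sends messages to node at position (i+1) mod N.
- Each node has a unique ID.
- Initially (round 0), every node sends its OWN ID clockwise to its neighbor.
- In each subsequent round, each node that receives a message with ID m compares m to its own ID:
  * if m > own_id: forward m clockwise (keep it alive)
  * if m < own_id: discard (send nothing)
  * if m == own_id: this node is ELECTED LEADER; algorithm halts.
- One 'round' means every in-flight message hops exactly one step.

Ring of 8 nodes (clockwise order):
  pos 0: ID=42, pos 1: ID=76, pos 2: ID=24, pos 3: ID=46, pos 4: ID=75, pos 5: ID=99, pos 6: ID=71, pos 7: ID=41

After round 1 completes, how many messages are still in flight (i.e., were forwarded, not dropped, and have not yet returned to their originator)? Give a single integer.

Answer: 3

Derivation:
Round 1: pos1(id76) recv 42: drop; pos2(id24) recv 76: fwd; pos3(id46) recv 24: drop; pos4(id75) recv 46: drop; pos5(id99) recv 75: drop; pos6(id71) recv 99: fwd; pos7(id41) recv 71: fwd; pos0(id42) recv 41: drop
After round 1: 3 messages still in flight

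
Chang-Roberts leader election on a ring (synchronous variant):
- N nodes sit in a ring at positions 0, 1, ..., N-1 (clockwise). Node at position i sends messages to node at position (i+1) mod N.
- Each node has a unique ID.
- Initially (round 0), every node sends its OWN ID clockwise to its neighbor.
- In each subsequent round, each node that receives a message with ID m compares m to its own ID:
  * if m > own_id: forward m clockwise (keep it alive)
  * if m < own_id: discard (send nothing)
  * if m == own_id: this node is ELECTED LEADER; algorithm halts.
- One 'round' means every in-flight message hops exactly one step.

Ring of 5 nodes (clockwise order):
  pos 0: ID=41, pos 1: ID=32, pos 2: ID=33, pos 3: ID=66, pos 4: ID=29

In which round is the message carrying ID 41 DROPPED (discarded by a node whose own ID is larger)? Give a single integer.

Round 1: pos1(id32) recv 41: fwd; pos2(id33) recv 32: drop; pos3(id66) recv 33: drop; pos4(id29) recv 66: fwd; pos0(id41) recv 29: drop
Round 2: pos2(id33) recv 41: fwd; pos0(id41) recv 66: fwd
Round 3: pos3(id66) recv 41: drop; pos1(id32) recv 66: fwd
Round 4: pos2(id33) recv 66: fwd
Round 5: pos3(id66) recv 66: ELECTED
Message ID 41 originates at pos 0; dropped at pos 3 in round 3

Answer: 3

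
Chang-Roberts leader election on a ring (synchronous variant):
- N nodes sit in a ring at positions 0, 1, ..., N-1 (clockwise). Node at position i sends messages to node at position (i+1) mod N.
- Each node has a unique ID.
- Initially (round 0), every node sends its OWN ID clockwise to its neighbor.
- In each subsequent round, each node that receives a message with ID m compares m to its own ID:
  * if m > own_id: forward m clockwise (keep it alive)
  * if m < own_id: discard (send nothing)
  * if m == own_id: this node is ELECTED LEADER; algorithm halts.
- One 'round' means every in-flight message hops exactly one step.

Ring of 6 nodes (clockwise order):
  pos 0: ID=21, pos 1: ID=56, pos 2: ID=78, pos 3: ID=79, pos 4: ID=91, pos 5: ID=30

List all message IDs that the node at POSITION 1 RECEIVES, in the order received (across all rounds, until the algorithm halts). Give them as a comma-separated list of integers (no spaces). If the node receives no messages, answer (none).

Round 1: pos1(id56) recv 21: drop; pos2(id78) recv 56: drop; pos3(id79) recv 78: drop; pos4(id91) recv 79: drop; pos5(id30) recv 91: fwd; pos0(id21) recv 30: fwd
Round 2: pos0(id21) recv 91: fwd; pos1(id56) recv 30: drop
Round 3: pos1(id56) recv 91: fwd
Round 4: pos2(id78) recv 91: fwd
Round 5: pos3(id79) recv 91: fwd
Round 6: pos4(id91) recv 91: ELECTED

Answer: 21,30,91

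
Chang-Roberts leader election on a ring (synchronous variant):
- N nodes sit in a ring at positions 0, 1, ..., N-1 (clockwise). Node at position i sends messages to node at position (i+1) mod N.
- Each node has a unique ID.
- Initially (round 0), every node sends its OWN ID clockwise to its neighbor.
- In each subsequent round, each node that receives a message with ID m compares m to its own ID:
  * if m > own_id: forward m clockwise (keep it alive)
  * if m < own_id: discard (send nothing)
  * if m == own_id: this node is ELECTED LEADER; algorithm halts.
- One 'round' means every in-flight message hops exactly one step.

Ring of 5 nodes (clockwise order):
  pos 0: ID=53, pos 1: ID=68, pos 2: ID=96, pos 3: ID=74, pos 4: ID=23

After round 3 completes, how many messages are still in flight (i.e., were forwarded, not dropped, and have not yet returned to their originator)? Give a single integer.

Answer: 2

Derivation:
Round 1: pos1(id68) recv 53: drop; pos2(id96) recv 68: drop; pos3(id74) recv 96: fwd; pos4(id23) recv 74: fwd; pos0(id53) recv 23: drop
Round 2: pos4(id23) recv 96: fwd; pos0(id53) recv 74: fwd
Round 3: pos0(id53) recv 96: fwd; pos1(id68) recv 74: fwd
After round 3: 2 messages still in flight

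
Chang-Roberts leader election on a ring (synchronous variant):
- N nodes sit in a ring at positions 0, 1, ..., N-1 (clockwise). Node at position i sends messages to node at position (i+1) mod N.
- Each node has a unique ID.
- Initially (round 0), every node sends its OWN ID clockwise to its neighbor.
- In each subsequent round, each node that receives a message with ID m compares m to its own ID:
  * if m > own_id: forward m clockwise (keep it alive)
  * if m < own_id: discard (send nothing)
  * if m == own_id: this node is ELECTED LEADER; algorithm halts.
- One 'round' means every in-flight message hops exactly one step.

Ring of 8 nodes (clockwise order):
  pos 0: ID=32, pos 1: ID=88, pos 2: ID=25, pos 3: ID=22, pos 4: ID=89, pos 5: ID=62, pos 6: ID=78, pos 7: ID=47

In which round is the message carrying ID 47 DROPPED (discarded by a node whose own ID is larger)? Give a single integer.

Round 1: pos1(id88) recv 32: drop; pos2(id25) recv 88: fwd; pos3(id22) recv 25: fwd; pos4(id89) recv 22: drop; pos5(id62) recv 89: fwd; pos6(id78) recv 62: drop; pos7(id47) recv 78: fwd; pos0(id32) recv 47: fwd
Round 2: pos3(id22) recv 88: fwd; pos4(id89) recv 25: drop; pos6(id78) recv 89: fwd; pos0(id32) recv 78: fwd; pos1(id88) recv 47: drop
Round 3: pos4(id89) recv 88: drop; pos7(id47) recv 89: fwd; pos1(id88) recv 78: drop
Round 4: pos0(id32) recv 89: fwd
Round 5: pos1(id88) recv 89: fwd
Round 6: pos2(id25) recv 89: fwd
Round 7: pos3(id22) recv 89: fwd
Round 8: pos4(id89) recv 89: ELECTED
Message ID 47 originates at pos 7; dropped at pos 1 in round 2

Answer: 2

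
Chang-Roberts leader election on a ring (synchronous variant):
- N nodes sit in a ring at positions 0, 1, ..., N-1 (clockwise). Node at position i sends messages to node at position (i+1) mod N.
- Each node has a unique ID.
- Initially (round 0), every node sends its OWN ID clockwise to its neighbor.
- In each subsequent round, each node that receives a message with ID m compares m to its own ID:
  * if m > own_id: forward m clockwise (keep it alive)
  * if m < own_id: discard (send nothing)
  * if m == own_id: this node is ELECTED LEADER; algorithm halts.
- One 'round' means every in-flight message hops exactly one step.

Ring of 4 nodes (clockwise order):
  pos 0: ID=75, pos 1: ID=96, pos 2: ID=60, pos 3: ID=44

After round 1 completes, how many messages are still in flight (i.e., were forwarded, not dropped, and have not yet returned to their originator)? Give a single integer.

Round 1: pos1(id96) recv 75: drop; pos2(id60) recv 96: fwd; pos3(id44) recv 60: fwd; pos0(id75) recv 44: drop
After round 1: 2 messages still in flight

Answer: 2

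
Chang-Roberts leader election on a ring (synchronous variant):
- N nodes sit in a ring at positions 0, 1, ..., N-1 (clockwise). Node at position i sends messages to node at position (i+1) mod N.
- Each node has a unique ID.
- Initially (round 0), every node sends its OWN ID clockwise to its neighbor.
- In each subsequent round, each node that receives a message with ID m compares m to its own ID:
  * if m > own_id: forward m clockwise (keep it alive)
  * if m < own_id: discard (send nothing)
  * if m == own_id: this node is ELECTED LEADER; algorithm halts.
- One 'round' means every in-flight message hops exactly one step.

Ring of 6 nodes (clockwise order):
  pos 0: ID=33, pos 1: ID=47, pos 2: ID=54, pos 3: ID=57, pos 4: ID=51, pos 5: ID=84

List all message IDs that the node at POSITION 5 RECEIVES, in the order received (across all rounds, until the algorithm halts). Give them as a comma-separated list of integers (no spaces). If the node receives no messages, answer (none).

Round 1: pos1(id47) recv 33: drop; pos2(id54) recv 47: drop; pos3(id57) recv 54: drop; pos4(id51) recv 57: fwd; pos5(id84) recv 51: drop; pos0(id33) recv 84: fwd
Round 2: pos5(id84) recv 57: drop; pos1(id47) recv 84: fwd
Round 3: pos2(id54) recv 84: fwd
Round 4: pos3(id57) recv 84: fwd
Round 5: pos4(id51) recv 84: fwd
Round 6: pos5(id84) recv 84: ELECTED

Answer: 51,57,84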